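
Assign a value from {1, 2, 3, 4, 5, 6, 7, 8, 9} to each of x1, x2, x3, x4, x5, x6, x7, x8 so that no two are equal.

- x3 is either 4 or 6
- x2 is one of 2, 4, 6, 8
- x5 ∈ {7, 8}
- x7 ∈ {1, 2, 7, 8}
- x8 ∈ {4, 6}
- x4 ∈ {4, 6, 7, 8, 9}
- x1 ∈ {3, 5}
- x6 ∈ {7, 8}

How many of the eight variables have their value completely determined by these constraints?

3

x3 and x8 share exactly the 2 values {4, 6}; by pigeonhole those values go to them, so strike 4, 6 from x2, x4.
The 2 variables x5 and x6 are confined to {7, 8}, which locks those values in; drop them from x2, x4, x7.
That leaves x2 = 2. Strike 2 from x7.
x4 must be 9 (only option left).
x7's domain is down to {1}, so x7 = 1.
Determined: x2=2, x4=9, x7=1. The other variables each still have more than one consistent value. That makes 3.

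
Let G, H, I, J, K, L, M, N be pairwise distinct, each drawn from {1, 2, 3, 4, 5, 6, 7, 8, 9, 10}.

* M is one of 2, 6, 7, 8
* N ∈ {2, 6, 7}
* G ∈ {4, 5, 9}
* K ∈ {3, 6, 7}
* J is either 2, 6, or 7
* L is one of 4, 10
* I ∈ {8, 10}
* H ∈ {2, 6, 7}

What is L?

4

The 3 variables H, J, N are confined to {2, 6, 7}, which locks those values in; drop them from K, M.
K must be 3 (only option left).
M must be 8 (only option left). Eliminate 8 elsewhere: I.
I's domain is down to {10}, so I = 10. Remove 10 from L.
So L = 4.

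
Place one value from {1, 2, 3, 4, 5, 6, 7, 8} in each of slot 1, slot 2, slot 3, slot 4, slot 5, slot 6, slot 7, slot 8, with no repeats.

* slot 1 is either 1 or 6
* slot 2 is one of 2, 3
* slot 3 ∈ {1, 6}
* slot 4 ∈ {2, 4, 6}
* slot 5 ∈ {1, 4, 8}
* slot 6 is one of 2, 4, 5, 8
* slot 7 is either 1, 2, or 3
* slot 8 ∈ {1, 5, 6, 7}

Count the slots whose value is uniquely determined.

Among the 8 variables, 7 fits only slot 8 (and all 8 values in {1, 2, 3, 4, 5, 6, 7, 8} must be used), so slot 8 = 7.
The 7 still-open variables draw from only 7 values {1, 2, 3, 4, 5, 6, 8}, so each is used; only slot 6 can be 5, hence slot 6 = 5.
The 6 still-open variables together cover exactly {1, 2, 3, 4, 6, 8} — 6 values for 6 variables — and 8 appears only in slot 5's list, so slot 5 = 8.
Among the 5 still-open variables, 4 fits only slot 4 (and all 5 values in {1, 2, 3, 4, 6} must be used), so slot 4 = 4.
slot 1 and slot 3 between them cover only {1, 6} — a naked pair. Remove those values from slot 7.
Determined: slot 4=4, slot 5=8, slot 6=5, slot 8=7. The other slots each still have more than one consistent value. That makes 4.

4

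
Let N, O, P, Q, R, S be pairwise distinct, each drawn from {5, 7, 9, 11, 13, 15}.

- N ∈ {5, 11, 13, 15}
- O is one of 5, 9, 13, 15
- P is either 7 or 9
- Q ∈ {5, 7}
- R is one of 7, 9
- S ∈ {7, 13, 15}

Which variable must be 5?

Q

The 6 variables together cover exactly {5, 7, 9, 11, 13, 15} — 6 values for 6 variables — and 11 appears only in N's list, so N = 11.
P and R between them cover only {7, 9} — a naked pair. Remove those values from O, Q, S.
So 5 goes to Q.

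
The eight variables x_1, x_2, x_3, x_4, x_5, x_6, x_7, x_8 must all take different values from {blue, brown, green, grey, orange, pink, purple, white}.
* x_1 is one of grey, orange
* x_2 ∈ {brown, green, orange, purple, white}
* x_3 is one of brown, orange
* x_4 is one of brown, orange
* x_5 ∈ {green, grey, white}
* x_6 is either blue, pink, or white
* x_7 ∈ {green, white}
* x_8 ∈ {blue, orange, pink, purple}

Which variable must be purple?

x_2

x_3 and x_4 share exactly the 2 values {brown, orange}; by pigeonhole those values go to them, so strike brown, orange from x_1, x_2, x_8.
x_1's domain is down to {grey}, so x_1 = grey. Remove grey from x_5.
x_5 and x_7 share exactly the 2 values {green, white}; by pigeonhole those values go to them, so strike green, white from x_2, x_6.
So purple goes to x_2.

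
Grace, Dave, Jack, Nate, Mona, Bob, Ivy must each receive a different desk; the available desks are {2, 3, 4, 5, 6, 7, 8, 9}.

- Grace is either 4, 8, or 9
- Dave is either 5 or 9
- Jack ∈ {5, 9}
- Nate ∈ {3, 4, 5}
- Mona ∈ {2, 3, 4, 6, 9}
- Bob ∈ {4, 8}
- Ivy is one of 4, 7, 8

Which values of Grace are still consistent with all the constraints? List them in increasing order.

Dave and Jack between them cover only {5, 9} — a naked pair. Remove those values from Grace, Nate, Mona.
Grace and Bob between them cover only {4, 8} — a naked pair. Remove those values from Nate, Mona, Ivy.
That leaves Nate = 3. Strike 3 from Mona.
That leaves Ivy = 7.
No further eliminations apply; Grace can still be any of 4, 8.

4, 8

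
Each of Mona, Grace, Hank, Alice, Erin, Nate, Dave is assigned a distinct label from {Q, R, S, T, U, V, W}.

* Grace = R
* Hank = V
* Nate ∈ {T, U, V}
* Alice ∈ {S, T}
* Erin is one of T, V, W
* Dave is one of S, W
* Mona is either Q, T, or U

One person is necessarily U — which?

Grace must be R (only option left).
Hank must be V (only option left). Strike V from Erin, Nate.
Among the 5 still-open variables, Q fits only Mona (and all 5 values in {Q, S, T, U, W} must be used), so Mona = Q.
Among the 4 still-open variables, U fits only Nate (and all 4 values in {S, T, U, W} must be used), so Nate = U.

Nate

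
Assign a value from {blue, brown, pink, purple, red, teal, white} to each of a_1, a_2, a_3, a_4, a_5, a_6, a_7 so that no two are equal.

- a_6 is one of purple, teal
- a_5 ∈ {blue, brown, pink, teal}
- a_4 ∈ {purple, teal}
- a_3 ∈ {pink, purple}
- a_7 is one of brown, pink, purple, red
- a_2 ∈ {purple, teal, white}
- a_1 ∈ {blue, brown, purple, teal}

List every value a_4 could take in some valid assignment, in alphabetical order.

Among the 7 variables, red fits only a_7 (and all 7 values in {blue, brown, pink, purple, red, teal, white} must be used), so a_7 = red.
Among the 6 still-open variables, white fits only a_2 (and all 6 values in {blue, brown, pink, purple, teal, white} must be used), so a_2 = white.
a_4 and a_6 share exactly the 2 values {purple, teal}; by pigeonhole those values go to them, so strike purple, teal from a_1, a_3, a_5.
That leaves a_3 = pink. Eliminate pink elsewhere: a_5.
No further eliminations apply; a_4 can still be any of purple, teal.

purple, teal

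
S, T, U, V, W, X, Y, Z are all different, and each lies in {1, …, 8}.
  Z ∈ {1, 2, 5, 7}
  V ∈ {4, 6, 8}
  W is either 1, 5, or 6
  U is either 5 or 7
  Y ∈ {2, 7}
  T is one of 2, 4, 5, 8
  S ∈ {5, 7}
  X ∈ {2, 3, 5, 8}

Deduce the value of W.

6

The 8 variables together cover exactly {1, 2, 3, 4, 5, 6, 7, 8} — 8 values for 8 variables — and 3 appears only in X's list, so X = 3.
S and U between them cover only {5, 7} — a naked pair. Remove those values from T, W, Y, Z.
Y must be 2 (only option left). Strike 2 from T, Z.
That leaves Z = 1. Strike 1 from W.
So W = 6.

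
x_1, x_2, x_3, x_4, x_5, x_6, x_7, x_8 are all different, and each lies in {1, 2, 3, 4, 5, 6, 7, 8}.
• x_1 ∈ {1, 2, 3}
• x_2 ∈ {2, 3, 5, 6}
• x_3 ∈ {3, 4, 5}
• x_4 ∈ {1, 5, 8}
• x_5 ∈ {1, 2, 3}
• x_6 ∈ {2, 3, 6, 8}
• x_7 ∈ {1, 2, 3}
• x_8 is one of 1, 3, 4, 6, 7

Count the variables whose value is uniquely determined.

2

The 8 variables draw from only 8 values {1, 2, 3, 4, 5, 6, 7, 8}, so each is used; only x_8 can be 7, hence x_8 = 7.
Among the 7 still-open variables, 4 fits only x_3 (and all 7 values in {1, 2, 3, 4, 5, 6, 8} must be used), so x_3 = 4.
x_1, x_5, x_7 share exactly the 3 values {1, 2, 3}; by pigeonhole those values go to them, so strike 1, 2, 3 from x_2, x_4, x_6.
Determined: x_3=4, x_8=7. The other variables each still have more than one consistent value. That makes 2.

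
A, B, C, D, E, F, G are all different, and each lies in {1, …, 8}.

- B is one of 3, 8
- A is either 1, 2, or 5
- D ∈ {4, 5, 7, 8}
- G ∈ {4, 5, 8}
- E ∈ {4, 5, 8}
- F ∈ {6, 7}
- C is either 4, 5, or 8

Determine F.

6

C, E, G between them cover only {4, 5, 8} — a naked triple. Remove those values from A, B, D.
B's domain is down to {3}, so B = 3.
D's domain is down to {7}, so D = 7. Remove 7 from F.
So F = 6.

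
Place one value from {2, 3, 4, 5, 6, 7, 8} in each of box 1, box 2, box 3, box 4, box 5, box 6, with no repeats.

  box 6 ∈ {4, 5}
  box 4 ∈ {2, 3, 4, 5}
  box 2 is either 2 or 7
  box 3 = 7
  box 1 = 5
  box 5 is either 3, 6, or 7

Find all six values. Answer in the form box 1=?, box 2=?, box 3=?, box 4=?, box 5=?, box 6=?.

box 1 has just one choice, so box 1 = 5. Remove 5 from box 4, box 6.
box 3's domain is down to {7}, so box 3 = 7. Eliminate 7 elsewhere: box 2, box 5.
That leaves box 6 = 4. Strike 4 from box 4.
That leaves box 2 = 2. Remove 2 from box 4.
box 4 has just one choice, so box 4 = 3. Remove 3 from box 5.
box 5 has just one choice, so box 5 = 6.

box 1=5, box 2=2, box 3=7, box 4=3, box 5=6, box 6=4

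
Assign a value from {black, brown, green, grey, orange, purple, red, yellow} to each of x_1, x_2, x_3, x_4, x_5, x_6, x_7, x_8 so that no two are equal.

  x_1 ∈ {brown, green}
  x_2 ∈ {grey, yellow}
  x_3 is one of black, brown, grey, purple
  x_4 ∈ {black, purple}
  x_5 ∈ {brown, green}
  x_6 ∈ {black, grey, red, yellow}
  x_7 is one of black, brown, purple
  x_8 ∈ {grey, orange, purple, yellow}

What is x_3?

grey

Among the 8 variables, orange fits only x_8 (and all 8 values in {black, brown, green, grey, orange, purple, red, yellow} must be used), so x_8 = orange.
The 7 still-open variables draw from only 7 values {black, brown, green, grey, purple, red, yellow}, so each is used; only x_6 can be red, hence x_6 = red.
The 6 still-open variables draw from only 6 values {black, brown, green, grey, purple, yellow}, so each is used; only x_2 can be yellow, hence x_2 = yellow.
The 5 still-open variables together cover exactly {black, brown, green, grey, purple} — 5 values for 5 variables — and grey appears only in x_3's list, so x_3 = grey.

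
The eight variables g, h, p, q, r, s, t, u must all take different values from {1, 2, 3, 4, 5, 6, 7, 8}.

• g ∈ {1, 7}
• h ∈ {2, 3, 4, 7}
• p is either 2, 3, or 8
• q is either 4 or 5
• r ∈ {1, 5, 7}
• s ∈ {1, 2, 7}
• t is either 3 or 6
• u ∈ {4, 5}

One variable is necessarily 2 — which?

s

The 8 variables together cover exactly {1, 2, 3, 4, 5, 6, 7, 8} — 8 values for 8 variables — and 6 appears only in t's list, so t = 6.
Among the 7 still-open variables, 8 fits only p (and all 7 values in {1, 2, 3, 4, 5, 7, 8} must be used), so p = 8.
The 6 still-open variables draw from only 6 values {1, 2, 3, 4, 5, 7}, so each is used; only h can be 3, hence h = 3.
The 5 still-open variables draw from only 5 values {1, 2, 4, 5, 7}, so each is used; only s can be 2, hence s = 2.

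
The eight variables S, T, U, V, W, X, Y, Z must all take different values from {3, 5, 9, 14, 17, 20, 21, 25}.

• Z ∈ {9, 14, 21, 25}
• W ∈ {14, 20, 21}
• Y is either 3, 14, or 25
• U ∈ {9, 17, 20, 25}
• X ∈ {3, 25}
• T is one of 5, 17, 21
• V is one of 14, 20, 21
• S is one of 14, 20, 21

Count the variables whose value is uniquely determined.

Among the 8 variables, 5 fits only T (and all 8 values in {3, 5, 9, 14, 17, 20, 21, 25} must be used), so T = 5.
Among the 7 still-open variables, 17 fits only U (and all 7 values in {3, 9, 14, 17, 20, 21, 25} must be used), so U = 17.
The 6 still-open variables draw from only 6 values {3, 9, 14, 20, 21, 25}, so each is used; only Z can be 9, hence Z = 9.
The 3 variables S, V, W are confined to {14, 20, 21}, which locks those values in; drop them from Y.
Determined: T=5, U=17, Z=9. The other variables each still have more than one consistent value. That makes 3.

3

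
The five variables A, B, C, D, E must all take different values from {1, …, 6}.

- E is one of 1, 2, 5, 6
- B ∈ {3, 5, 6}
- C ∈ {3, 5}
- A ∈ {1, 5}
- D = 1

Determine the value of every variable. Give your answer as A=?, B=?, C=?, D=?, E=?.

A=5, B=6, C=3, D=1, E=2

D's domain is down to {1}, so D = 1. Eliminate 1 elsewhere: A, E.
That leaves A = 5. So B, C, E can't be 5.
C has just one choice, so C = 3. Strike 3 from B.
That leaves B = 6. Remove 6 from E.
That leaves E = 2.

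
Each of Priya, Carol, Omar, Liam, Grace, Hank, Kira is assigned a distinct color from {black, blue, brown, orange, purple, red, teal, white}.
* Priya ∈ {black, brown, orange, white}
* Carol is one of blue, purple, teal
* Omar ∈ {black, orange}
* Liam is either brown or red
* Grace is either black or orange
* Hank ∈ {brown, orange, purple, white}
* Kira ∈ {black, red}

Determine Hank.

Omar and Grace between them cover only {black, orange} — a naked pair. Remove those values from Priya, Hank, Kira.
Kira's domain is down to {red}, so Kira = red. So Liam can't be red.
Liam must be brown (only option left). Eliminate brown elsewhere: Priya, Hank.
Priya has just one choice, so Priya = white. Eliminate white elsewhere: Hank.
So Hank = purple.

purple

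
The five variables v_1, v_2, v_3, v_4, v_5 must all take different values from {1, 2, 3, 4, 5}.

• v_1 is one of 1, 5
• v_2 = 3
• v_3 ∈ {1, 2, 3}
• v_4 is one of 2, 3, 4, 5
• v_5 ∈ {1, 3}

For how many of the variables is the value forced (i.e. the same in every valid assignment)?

v_2's domain is down to {3}, so v_2 = 3. So v_3, v_4, v_5 can't be 3.
That leaves v_5 = 1. So v_1, v_3 can't be 1.
That leaves v_1 = 5. Remove 5 from v_4.
That leaves v_3 = 2. So v_4 can't be 2.
v_4 must be 4 (only option left).
Every variable is fixed: v_1=5, v_2=3, v_3=2, v_4=4, v_5=1. That makes 5.

5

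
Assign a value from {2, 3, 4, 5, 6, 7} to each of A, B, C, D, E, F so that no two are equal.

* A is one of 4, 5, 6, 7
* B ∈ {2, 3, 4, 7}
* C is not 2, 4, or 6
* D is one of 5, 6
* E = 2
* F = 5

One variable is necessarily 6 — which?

D

E must be 2 (only option left). Eliminate 2 elsewhere: B.
F must be 5 (only option left). Remove 5 from A, C, D.
So 6 goes to D.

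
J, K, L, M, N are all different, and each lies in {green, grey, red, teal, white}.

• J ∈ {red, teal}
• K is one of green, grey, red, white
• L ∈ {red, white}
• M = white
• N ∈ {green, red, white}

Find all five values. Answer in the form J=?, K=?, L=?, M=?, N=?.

J=teal, K=grey, L=red, M=white, N=green

M has just one choice, so M = white. Strike white from K, L, N.
That leaves L = red. Strike red from J, K, N.
N's domain is down to {green}, so N = green. So K can't be green.
J must be teal (only option left).
That leaves K = grey.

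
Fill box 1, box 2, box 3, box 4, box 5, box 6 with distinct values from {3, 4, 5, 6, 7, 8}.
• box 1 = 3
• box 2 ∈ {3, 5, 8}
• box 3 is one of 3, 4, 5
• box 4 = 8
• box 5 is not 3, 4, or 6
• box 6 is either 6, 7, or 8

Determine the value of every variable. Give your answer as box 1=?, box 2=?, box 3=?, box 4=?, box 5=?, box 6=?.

box 1 has just one choice, so box 1 = 3. Remove 3 from box 2, box 3.
That leaves box 4 = 8. Remove 8 from box 2, box 5, box 6.
That leaves box 2 = 5. Eliminate 5 elsewhere: box 3, box 5.
That leaves box 3 = 4.
That leaves box 5 = 7. Eliminate 7 elsewhere: box 6.
box 6's domain is down to {6}, so box 6 = 6.

box 1=3, box 2=5, box 3=4, box 4=8, box 5=7, box 6=6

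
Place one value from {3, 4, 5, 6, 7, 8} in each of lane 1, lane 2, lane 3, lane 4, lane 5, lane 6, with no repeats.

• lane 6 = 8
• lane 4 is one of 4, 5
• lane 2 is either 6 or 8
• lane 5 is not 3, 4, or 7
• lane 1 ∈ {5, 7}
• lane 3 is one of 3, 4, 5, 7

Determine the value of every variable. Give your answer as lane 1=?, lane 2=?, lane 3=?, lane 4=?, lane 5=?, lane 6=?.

lane 6 must be 8 (only option left). Remove 8 from lane 2, lane 5.
lane 2 has just one choice, so lane 2 = 6. So lane 5 can't be 6.
lane 5 has just one choice, so lane 5 = 5. Remove 5 from lane 1, lane 3, lane 4.
lane 1 has just one choice, so lane 1 = 7. Eliminate 7 elsewhere: lane 3.
That leaves lane 4 = 4. Eliminate 4 elsewhere: lane 3.
That leaves lane 3 = 3.

lane 1=7, lane 2=6, lane 3=3, lane 4=4, lane 5=5, lane 6=8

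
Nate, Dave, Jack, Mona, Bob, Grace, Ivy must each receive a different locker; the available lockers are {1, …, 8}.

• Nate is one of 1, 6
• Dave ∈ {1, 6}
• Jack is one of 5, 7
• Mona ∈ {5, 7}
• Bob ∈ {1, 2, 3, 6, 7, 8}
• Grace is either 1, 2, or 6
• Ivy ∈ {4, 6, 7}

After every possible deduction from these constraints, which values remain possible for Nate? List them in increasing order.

1, 6

Nate and Dave between them cover only {1, 6} — a naked pair. Remove those values from Bob, Grace, Ivy.
Grace's domain is down to {2}, so Grace = 2. Remove 2 from Bob.
Jack and Mona share exactly the 2 values {5, 7}; by pigeonhole those values go to them, so strike 5, 7 from Bob, Ivy.
That leaves Ivy = 4.
No further eliminations apply; Nate can still be any of 1, 6.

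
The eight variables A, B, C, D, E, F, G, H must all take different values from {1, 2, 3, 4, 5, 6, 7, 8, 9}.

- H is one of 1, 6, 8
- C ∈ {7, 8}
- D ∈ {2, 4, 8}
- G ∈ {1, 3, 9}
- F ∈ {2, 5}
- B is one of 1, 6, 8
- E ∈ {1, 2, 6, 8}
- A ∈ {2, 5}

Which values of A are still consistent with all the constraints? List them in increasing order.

The 2 variables A and F are confined to {2, 5}, which locks those values in; drop them from D, E.
B, E, H between them cover only {1, 6, 8} — a naked triple. Remove those values from C, D, G.
C has just one choice, so C = 7.
D must be 4 (only option left).
No further eliminations apply; A can still be any of 2, 5.

2, 5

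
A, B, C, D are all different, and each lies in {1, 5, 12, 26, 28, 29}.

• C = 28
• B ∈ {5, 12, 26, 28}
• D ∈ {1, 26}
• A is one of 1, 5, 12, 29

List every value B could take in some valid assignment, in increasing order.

C has just one choice, so C = 28. Remove 28 from B.
No further eliminations apply; B can still be any of 5, 12, 26.

5, 12, 26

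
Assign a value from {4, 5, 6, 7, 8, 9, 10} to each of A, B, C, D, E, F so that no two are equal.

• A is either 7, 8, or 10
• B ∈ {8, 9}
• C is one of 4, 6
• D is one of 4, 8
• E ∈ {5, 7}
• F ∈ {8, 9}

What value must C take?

The 2 variables B and F are confined to {8, 9}, which locks those values in; drop them from A, D.
D's domain is down to {4}, so D = 4. So C can't be 4.
So C = 6.

6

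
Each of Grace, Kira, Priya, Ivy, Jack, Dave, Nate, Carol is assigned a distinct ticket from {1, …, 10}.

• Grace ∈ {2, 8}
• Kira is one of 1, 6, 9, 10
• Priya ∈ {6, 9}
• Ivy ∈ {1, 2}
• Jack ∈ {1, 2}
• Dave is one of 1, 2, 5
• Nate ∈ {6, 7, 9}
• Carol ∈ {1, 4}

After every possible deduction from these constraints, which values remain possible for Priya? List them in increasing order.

Ivy and Jack share exactly the 2 values {1, 2}; by pigeonhole those values go to them, so strike 1, 2 from Grace, Kira, Dave, Carol.
Grace must be 8 (only option left).
Dave's domain is down to {5}, so Dave = 5.
That leaves Carol = 4.
No further eliminations apply; Priya can still be any of 6, 9.

6, 9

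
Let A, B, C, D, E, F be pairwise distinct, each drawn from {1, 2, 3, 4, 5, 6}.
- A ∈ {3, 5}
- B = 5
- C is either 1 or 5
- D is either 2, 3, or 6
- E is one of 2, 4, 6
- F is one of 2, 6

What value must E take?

B has just one choice, so B = 5. Remove 5 from A, C.
C's domain is down to {1}, so C = 1.
That leaves A = 3. Strike 3 from D.
The 3 still-open variables together cover exactly {2, 4, 6} — 3 values for 3 variables — and 4 appears only in E's list, so E = 4.

4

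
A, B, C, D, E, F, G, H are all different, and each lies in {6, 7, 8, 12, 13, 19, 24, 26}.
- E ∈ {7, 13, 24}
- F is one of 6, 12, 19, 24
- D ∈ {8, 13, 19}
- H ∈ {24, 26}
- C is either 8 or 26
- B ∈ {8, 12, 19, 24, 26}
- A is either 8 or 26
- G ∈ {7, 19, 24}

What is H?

The 8 variables together cover exactly {6, 7, 8, 12, 13, 19, 24, 26} — 8 values for 8 variables — and 6 appears only in F's list, so F = 6.
The 7 still-open variables together cover exactly {7, 8, 12, 13, 19, 24, 26} — 7 values for 7 variables — and 12 appears only in B's list, so B = 12.
The 2 variables A and C are confined to {8, 26}, which locks those values in; drop them from D, H.
So H = 24.

24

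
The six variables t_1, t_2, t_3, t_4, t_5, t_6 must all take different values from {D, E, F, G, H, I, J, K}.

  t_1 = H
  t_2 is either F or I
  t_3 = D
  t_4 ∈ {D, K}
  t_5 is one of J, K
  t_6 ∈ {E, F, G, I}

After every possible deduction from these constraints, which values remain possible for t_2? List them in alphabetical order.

F, I

t_1 has just one choice, so t_1 = H.
t_3's domain is down to {D}, so t_3 = D. Strike D from t_4.
t_4's domain is down to {K}, so t_4 = K. Strike K from t_5.
t_5 has just one choice, so t_5 = J.
No further eliminations apply; t_2 can still be any of F, I.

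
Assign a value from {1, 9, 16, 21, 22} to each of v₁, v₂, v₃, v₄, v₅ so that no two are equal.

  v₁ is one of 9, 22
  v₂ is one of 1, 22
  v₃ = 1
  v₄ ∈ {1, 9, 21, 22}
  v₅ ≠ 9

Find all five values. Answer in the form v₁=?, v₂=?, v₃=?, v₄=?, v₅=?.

v₁=9, v₂=22, v₃=1, v₄=21, v₅=16

v₃'s domain is down to {1}, so v₃ = 1. So v₂, v₄, v₅ can't be 1.
v₂'s domain is down to {22}, so v₂ = 22. So v₁, v₄, v₅ can't be 22.
v₁ has just one choice, so v₁ = 9. So v₄ can't be 9.
v₄ must be 21 (only option left). Remove 21 from v₅.
v₅ has just one choice, so v₅ = 16.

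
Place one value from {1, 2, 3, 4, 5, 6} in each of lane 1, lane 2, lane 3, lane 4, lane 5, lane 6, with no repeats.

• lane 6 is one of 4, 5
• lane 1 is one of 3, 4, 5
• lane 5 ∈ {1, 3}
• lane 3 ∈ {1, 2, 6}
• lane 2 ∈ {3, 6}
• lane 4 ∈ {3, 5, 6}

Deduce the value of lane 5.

The 6 variables draw from only 6 values {1, 2, 3, 4, 5, 6}, so each is used; only lane 3 can be 2, hence lane 3 = 2.
Among the 5 still-open variables, 1 fits only lane 5 (and all 5 values in {1, 3, 4, 5, 6} must be used), so lane 5 = 1.

1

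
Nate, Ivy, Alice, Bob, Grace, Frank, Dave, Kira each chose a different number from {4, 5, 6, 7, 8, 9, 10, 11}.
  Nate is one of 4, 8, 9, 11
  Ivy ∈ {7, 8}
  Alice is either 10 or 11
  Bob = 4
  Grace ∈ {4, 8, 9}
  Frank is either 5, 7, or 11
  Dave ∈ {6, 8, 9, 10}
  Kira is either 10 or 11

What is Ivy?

7

Bob's domain is down to {4}, so Bob = 4. Remove 4 from Nate, Grace.
The 7 still-open variables together cover exactly {5, 6, 7, 8, 9, 10, 11} — 7 values for 7 variables — and 5 appears only in Frank's list, so Frank = 5.
Among the 6 still-open variables, 6 fits only Dave (and all 6 values in {6, 7, 8, 9, 10, 11} must be used), so Dave = 6.
The 5 still-open variables together cover exactly {7, 8, 9, 10, 11} — 5 values for 5 variables — and 7 appears only in Ivy's list, so Ivy = 7.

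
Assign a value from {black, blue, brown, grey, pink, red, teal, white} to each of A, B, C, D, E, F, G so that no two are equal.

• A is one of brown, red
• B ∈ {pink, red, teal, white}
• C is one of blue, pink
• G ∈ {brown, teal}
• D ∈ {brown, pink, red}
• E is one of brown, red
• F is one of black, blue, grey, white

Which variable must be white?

B

A and E share exactly the 2 values {brown, red}; by pigeonhole those values go to them, so strike brown, red from B, D, G.
That leaves D = pink. Strike pink from B, C.
G's domain is down to {teal}, so G = teal. So B can't be teal.
So white goes to B.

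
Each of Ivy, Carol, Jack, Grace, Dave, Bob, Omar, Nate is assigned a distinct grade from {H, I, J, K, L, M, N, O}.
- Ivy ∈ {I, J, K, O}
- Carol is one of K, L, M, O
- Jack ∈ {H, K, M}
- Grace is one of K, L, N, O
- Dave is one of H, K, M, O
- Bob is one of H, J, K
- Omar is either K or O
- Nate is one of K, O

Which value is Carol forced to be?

Among the 8 variables, I fits only Ivy (and all 8 values in {H, I, J, K, L, M, N, O} must be used), so Ivy = I.
The 7 still-open variables draw from only 7 values {H, J, K, L, M, N, O}, so each is used; only Bob can be J, hence Bob = J.
The 6 still-open variables draw from only 6 values {H, K, L, M, N, O}, so each is used; only Grace can be N, hence Grace = N.
The 5 still-open variables draw from only 5 values {H, K, L, M, O}, so each is used; only Carol can be L, hence Carol = L.

L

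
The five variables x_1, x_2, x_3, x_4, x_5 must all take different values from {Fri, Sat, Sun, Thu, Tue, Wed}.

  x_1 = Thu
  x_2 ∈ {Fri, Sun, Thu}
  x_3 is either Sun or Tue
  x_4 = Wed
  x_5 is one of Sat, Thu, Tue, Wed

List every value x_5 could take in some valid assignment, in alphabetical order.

x_1 must be Thu (only option left). Strike Thu from x_2, x_5.
That leaves x_4 = Wed. So x_5 can't be Wed.
No further eliminations apply; x_5 can still be any of Sat, Tue.

Sat, Tue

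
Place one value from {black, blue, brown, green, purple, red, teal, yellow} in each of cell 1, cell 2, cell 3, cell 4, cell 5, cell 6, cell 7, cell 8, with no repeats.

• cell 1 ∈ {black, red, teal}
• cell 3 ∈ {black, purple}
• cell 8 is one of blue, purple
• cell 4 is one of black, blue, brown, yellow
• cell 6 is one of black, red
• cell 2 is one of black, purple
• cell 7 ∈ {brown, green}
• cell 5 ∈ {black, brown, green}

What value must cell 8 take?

The 8 variables draw from only 8 values {black, blue, brown, green, purple, red, teal, yellow}, so each is used; only cell 1 can be teal, hence cell 1 = teal.
The 7 still-open variables together cover exactly {black, blue, brown, green, purple, red, yellow} — 7 values for 7 variables — and red appears only in cell 6's list, so cell 6 = red.
Among the 6 still-open variables, yellow fits only cell 4 (and all 6 values in {black, blue, brown, green, purple, yellow} must be used), so cell 4 = yellow.
The 5 still-open variables together cover exactly {black, blue, brown, green, purple} — 5 values for 5 variables — and blue appears only in cell 8's list, so cell 8 = blue.

blue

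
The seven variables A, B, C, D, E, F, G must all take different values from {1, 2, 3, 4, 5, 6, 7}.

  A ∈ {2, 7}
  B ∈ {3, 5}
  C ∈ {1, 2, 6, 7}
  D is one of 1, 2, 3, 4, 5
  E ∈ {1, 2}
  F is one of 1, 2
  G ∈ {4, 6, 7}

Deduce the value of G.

E and F share exactly the 2 values {1, 2}; by pigeonhole those values go to them, so strike 1, 2 from A, C, D.
That leaves A = 7. Remove 7 from C, G.
C has just one choice, so C = 6. So G can't be 6.
So G = 4.

4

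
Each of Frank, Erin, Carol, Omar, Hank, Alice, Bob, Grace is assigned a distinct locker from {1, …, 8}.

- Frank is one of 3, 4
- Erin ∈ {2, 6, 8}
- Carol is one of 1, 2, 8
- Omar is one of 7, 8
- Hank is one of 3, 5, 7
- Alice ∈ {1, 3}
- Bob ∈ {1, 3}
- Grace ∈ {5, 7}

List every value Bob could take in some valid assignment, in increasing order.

The 8 variables draw from only 8 values {1, 2, 3, 4, 5, 6, 7, 8}, so each is used; only Frank can be 4, hence Frank = 4.
The 7 still-open variables draw from only 7 values {1, 2, 3, 5, 6, 7, 8}, so each is used; only Erin can be 6, hence Erin = 6.
The 6 still-open variables draw from only 6 values {1, 2, 3, 5, 7, 8}, so each is used; only Carol can be 2, hence Carol = 2.
The 5 still-open variables together cover exactly {1, 3, 5, 7, 8} — 5 values for 5 variables — and 8 appears only in Omar's list, so Omar = 8.
The 2 variables Alice and Bob are confined to {1, 3}, which locks those values in; drop them from Hank.
No further eliminations apply; Bob can still be any of 1, 3.

1, 3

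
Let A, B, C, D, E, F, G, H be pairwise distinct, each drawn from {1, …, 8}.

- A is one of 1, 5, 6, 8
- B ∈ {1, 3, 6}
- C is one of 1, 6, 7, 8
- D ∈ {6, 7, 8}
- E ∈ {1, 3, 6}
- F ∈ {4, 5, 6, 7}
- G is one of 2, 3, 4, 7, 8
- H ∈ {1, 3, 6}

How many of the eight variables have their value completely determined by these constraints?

Among the 8 variables, 2 fits only G (and all 8 values in {1, 2, 3, 4, 5, 6, 7, 8} must be used), so G = 2.
The 7 still-open variables draw from only 7 values {1, 3, 4, 5, 6, 7, 8}, so each is used; only F can be 4, hence F = 4.
The 6 still-open variables together cover exactly {1, 3, 5, 6, 7, 8} — 6 values for 6 variables — and 5 appears only in A's list, so A = 5.
The 3 variables B, E, H are confined to {1, 3, 6}, which locks those values in; drop them from C, D.
Determined: A=5, F=4, G=2. The other variables each still have more than one consistent value. That makes 3.

3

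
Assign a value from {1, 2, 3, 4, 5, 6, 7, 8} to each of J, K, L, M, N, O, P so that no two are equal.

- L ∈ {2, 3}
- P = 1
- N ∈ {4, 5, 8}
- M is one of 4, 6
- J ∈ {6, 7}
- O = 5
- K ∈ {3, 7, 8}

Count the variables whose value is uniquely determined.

2

O must be 5 (only option left). Remove 5 from N.
P must be 1 (only option left).
Determined: O=5, P=1. The other variables each still have more than one consistent value. That makes 2.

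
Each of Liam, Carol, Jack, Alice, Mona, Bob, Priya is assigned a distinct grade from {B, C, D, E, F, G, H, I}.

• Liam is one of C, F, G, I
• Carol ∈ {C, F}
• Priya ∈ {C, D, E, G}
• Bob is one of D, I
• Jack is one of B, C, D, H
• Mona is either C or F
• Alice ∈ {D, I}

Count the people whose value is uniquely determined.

2

Carol and Mona share exactly the 2 values {C, F}; by pigeonhole those values go to them, so strike C, F from Liam, Jack, Priya.
The 2 variables Alice and Bob are confined to {D, I}, which locks those values in; drop them from Liam, Jack, Priya.
That leaves Liam = G. Strike G from Priya.
Priya's domain is down to {E}, so Priya = E.
Determined: Liam=G, Priya=E. The other people each still have more than one consistent value. That makes 2.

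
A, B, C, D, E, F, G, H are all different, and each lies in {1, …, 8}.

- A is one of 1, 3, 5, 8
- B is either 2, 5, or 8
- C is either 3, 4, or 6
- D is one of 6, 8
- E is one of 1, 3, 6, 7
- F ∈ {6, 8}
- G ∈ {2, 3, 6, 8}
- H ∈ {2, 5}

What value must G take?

The 8 variables together cover exactly {1, 2, 3, 4, 5, 6, 7, 8} — 8 values for 8 variables — and 4 appears only in C's list, so C = 4.
The 7 still-open variables together cover exactly {1, 2, 3, 5, 6, 7, 8} — 7 values for 7 variables — and 7 appears only in E's list, so E = 7.
Among the 6 still-open variables, 1 fits only A (and all 6 values in {1, 2, 3, 5, 6, 8} must be used), so A = 1.
Among the 5 still-open variables, 3 fits only G (and all 5 values in {2, 3, 5, 6, 8} must be used), so G = 3.

3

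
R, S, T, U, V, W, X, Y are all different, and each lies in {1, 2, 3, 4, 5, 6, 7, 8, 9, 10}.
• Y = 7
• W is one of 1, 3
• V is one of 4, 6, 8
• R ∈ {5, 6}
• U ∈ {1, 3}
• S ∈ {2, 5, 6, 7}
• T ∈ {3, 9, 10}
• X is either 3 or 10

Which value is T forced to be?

Y's domain is down to {7}, so Y = 7. So S can't be 7.
U and W share exactly the 2 values {1, 3}; by pigeonhole those values go to them, so strike 1, 3 from T, X.
X must be 10 (only option left). Remove 10 from T.
So T = 9.

9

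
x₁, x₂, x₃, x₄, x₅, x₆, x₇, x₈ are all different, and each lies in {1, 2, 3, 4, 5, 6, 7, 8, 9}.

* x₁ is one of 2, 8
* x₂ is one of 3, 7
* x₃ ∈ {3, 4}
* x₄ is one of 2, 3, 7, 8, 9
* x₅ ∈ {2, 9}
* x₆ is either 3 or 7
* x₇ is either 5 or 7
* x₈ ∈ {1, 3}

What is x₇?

5

The 8 variables draw from only 8 values {1, 2, 3, 4, 5, 7, 8, 9}, so each is used; only x₈ can be 1, hence x₈ = 1.
The 7 still-open variables draw from only 7 values {2, 3, 4, 5, 7, 8, 9}, so each is used; only x₃ can be 4, hence x₃ = 4.
The 6 still-open variables together cover exactly {2, 3, 5, 7, 8, 9} — 6 values for 6 variables — and 5 appears only in x₇'s list, so x₇ = 5.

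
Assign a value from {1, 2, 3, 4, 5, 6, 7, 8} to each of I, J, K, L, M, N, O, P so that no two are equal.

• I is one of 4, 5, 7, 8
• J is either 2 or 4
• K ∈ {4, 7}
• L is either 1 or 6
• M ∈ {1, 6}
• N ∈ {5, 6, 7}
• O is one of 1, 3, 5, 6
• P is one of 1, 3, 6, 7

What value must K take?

4

The 8 variables draw from only 8 values {1, 2, 3, 4, 5, 6, 7, 8}, so each is used; only J can be 2, hence J = 2.
Among the 7 still-open variables, 8 fits only I (and all 7 values in {1, 3, 4, 5, 6, 7, 8} must be used), so I = 8.
The 6 still-open variables draw from only 6 values {1, 3, 4, 5, 6, 7}, so each is used; only K can be 4, hence K = 4.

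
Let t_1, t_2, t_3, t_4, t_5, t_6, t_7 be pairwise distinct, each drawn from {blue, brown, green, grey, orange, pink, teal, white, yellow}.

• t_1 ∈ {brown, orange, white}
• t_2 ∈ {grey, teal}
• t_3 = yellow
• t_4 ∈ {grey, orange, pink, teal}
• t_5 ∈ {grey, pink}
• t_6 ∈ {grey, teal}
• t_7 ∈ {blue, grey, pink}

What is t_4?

t_3 has just one choice, so t_3 = yellow.
t_2 and t_6 share exactly the 2 values {grey, teal}; by pigeonhole those values go to them, so strike grey, teal from t_4, t_5, t_7.
t_5's domain is down to {pink}, so t_5 = pink. Strike pink from t_4, t_7.
So t_4 = orange.

orange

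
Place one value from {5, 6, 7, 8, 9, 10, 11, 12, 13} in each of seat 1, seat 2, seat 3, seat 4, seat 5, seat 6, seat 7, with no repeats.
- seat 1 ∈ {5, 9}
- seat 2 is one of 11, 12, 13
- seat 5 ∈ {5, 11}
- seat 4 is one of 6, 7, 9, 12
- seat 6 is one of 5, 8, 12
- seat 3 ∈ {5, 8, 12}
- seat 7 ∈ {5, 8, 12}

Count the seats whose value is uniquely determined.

seat 3, seat 6, seat 7 share exactly the 3 values {5, 8, 12}; by pigeonhole those values go to them, so strike 5, 8, 12 from seat 1, seat 2, seat 4, seat 5.
That leaves seat 1 = 9. Strike 9 from seat 4.
seat 5 must be 11 (only option left). Remove 11 from seat 2.
seat 2's domain is down to {13}, so seat 2 = 13.
Determined: seat 1=9, seat 2=13, seat 5=11. The other seats each still have more than one consistent value. That makes 3.

3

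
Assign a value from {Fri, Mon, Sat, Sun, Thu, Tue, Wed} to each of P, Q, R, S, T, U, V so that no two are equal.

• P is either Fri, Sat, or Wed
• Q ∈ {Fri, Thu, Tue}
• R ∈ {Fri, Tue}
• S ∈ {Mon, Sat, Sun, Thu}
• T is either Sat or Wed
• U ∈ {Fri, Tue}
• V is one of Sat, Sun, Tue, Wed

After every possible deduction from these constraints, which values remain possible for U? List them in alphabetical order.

Fri, Tue

The 7 variables together cover exactly {Fri, Mon, Sat, Sun, Thu, Tue, Wed} — 7 values for 7 variables — and Mon appears only in S's list, so S = Mon.
Among the 6 still-open variables, Sun fits only V (and all 6 values in {Fri, Sat, Sun, Thu, Tue, Wed} must be used), so V = Sun.
The 5 still-open variables draw from only 5 values {Fri, Sat, Thu, Tue, Wed}, so each is used; only Q can be Thu, hence Q = Thu.
The 2 variables R and U are confined to {Fri, Tue}, which locks those values in; drop them from P.
No further eliminations apply; U can still be any of Fri, Tue.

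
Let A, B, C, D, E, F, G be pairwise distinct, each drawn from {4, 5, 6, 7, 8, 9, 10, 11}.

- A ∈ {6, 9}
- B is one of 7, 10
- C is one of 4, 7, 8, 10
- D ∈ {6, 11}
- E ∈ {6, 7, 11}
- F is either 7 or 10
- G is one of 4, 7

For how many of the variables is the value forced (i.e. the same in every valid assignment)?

3

Among the 7 variables, 8 fits only C (and all 7 values in {4, 6, 7, 8, 9, 10, 11} must be used), so C = 8.
Among the 6 still-open variables, 4 fits only G (and all 6 values in {4, 6, 7, 9, 10, 11} must be used), so G = 4.
The 5 still-open variables draw from only 5 values {6, 7, 9, 10, 11}, so each is used; only A can be 9, hence A = 9.
B and F share exactly the 2 values {7, 10}; by pigeonhole those values go to them, so strike 7, 10 from E.
Determined: A=9, C=8, G=4. The other variables each still have more than one consistent value. That makes 3.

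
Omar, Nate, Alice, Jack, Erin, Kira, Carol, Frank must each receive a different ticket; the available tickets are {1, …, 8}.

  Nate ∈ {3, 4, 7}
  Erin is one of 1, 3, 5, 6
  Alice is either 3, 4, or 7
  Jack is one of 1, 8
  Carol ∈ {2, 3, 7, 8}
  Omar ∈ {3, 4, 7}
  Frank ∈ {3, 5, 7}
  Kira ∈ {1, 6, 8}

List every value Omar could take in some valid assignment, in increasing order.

3, 4, 7

The 8 variables draw from only 8 values {1, 2, 3, 4, 5, 6, 7, 8}, so each is used; only Carol can be 2, hence Carol = 2.
Omar, Nate, Alice share exactly the 3 values {3, 4, 7}; by pigeonhole those values go to them, so strike 3, 4, 7 from Erin, Frank.
That leaves Frank = 5. So Erin can't be 5.
No further eliminations apply; Omar can still be any of 3, 4, 7.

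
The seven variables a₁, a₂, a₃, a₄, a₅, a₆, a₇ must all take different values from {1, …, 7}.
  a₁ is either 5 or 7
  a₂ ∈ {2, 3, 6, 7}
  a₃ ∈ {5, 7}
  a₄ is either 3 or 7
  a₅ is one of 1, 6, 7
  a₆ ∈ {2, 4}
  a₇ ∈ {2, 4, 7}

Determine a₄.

Among the 7 variables, 1 fits only a₅ (and all 7 values in {1, 2, 3, 4, 5, 6, 7} must be used), so a₅ = 1.
The 6 still-open variables together cover exactly {2, 3, 4, 5, 6, 7} — 6 values for 6 variables — and 6 appears only in a₂'s list, so a₂ = 6.
The 5 still-open variables draw from only 5 values {2, 3, 4, 5, 7}, so each is used; only a₄ can be 3, hence a₄ = 3.

3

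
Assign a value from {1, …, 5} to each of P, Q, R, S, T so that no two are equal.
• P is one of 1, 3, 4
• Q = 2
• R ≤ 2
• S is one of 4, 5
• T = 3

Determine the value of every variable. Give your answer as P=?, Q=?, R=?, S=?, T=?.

P=4, Q=2, R=1, S=5, T=3

Q must be 2 (only option left). Strike 2 from R.
R has just one choice, so R = 1. Strike 1 from P.
That leaves T = 3. Remove 3 from P.
P's domain is down to {4}, so P = 4. Eliminate 4 elsewhere: S.
That leaves S = 5.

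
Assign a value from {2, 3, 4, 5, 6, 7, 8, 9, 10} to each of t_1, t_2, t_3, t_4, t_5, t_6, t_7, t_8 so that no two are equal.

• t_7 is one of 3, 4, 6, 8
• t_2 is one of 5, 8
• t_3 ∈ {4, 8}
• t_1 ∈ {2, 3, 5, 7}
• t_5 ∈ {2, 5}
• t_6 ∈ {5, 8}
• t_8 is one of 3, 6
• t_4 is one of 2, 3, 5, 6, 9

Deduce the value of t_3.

The 8 variables draw from only 8 values {2, 3, 4, 5, 6, 7, 8, 9}, so each is used; only t_1 can be 7, hence t_1 = 7.
The 7 still-open variables draw from only 7 values {2, 3, 4, 5, 6, 8, 9}, so each is used; only t_4 can be 9, hence t_4 = 9.
The 6 still-open variables together cover exactly {2, 3, 4, 5, 6, 8} — 6 values for 6 variables — and 2 appears only in t_5's list, so t_5 = 2.
t_2 and t_6 share exactly the 2 values {5, 8}; by pigeonhole those values go to them, so strike 5, 8 from t_3, t_7.
So t_3 = 4.

4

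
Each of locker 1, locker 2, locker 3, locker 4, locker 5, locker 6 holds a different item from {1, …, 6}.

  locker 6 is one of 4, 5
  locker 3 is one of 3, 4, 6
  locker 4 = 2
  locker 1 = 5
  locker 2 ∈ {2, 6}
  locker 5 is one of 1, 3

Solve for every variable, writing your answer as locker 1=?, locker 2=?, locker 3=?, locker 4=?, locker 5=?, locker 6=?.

locker 1 has just one choice, so locker 1 = 5. So locker 6 can't be 5.
That leaves locker 4 = 2. So locker 2 can't be 2.
locker 6 has just one choice, so locker 6 = 4. So locker 3 can't be 4.
locker 2's domain is down to {6}, so locker 2 = 6. So locker 3 can't be 6.
locker 3's domain is down to {3}, so locker 3 = 3. Remove 3 from locker 5.
locker 5 has just one choice, so locker 5 = 1.

locker 1=5, locker 2=6, locker 3=3, locker 4=2, locker 5=1, locker 6=4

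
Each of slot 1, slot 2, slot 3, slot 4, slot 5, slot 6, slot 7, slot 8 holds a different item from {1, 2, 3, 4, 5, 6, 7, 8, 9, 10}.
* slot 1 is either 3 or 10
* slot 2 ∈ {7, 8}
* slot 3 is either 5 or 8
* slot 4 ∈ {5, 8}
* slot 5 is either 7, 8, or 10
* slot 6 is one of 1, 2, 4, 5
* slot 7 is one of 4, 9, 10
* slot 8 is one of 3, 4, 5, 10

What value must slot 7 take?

slot 3 and slot 4 share exactly the 2 values {5, 8}; by pigeonhole those values go to them, so strike 5, 8 from slot 2, slot 5, slot 6, slot 8.
slot 2 has just one choice, so slot 2 = 7. So slot 5 can't be 7.
slot 5 must be 10 (only option left). Eliminate 10 elsewhere: slot 1, slot 7, slot 8.
slot 1 has just one choice, so slot 1 = 3. Eliminate 3 elsewhere: slot 8.
slot 8's domain is down to {4}, so slot 8 = 4. Eliminate 4 elsewhere: slot 6, slot 7.
So slot 7 = 9.

9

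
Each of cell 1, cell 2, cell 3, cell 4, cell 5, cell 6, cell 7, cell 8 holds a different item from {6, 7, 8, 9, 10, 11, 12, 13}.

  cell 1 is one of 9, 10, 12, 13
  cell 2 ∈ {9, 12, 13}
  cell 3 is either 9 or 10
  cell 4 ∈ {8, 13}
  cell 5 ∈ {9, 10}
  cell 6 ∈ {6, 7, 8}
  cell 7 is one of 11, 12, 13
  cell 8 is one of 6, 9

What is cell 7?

The 8 variables draw from only 8 values {6, 7, 8, 9, 10, 11, 12, 13}, so each is used; only cell 6 can be 7, hence cell 6 = 7.
Among the 7 still-open variables, 6 fits only cell 8 (and all 7 values in {6, 8, 9, 10, 11, 12, 13} must be used), so cell 8 = 6.
The 6 still-open variables draw from only 6 values {8, 9, 10, 11, 12, 13}, so each is used; only cell 4 can be 8, hence cell 4 = 8.
Among the 5 still-open variables, 11 fits only cell 7 (and all 5 values in {9, 10, 11, 12, 13} must be used), so cell 7 = 11.

11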